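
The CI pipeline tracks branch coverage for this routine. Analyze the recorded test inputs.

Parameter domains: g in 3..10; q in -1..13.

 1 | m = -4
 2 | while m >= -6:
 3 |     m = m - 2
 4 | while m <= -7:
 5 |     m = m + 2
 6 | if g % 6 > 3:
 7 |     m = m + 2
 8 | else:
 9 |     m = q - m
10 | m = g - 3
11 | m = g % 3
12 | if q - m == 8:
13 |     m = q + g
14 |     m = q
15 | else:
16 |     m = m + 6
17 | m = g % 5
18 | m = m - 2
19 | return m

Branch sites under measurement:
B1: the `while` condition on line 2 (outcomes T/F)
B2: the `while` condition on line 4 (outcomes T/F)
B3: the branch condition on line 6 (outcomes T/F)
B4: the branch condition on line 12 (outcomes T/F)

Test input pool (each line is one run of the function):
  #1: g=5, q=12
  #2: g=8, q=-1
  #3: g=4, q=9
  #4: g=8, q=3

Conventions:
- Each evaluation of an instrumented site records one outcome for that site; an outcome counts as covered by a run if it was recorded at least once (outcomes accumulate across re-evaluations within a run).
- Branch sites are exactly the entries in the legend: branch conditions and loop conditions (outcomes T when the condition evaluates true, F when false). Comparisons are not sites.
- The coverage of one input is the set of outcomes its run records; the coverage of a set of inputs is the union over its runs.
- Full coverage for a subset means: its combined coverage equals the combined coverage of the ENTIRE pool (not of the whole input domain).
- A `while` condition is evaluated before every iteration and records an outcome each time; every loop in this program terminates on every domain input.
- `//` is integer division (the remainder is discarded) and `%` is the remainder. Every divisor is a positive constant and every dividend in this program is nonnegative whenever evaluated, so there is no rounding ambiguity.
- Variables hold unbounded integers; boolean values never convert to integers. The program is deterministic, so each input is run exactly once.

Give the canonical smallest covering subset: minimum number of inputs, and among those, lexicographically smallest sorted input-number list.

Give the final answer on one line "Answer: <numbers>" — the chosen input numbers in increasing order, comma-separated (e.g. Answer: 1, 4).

#1 (g=5, q=12) -> B1->T, B1->T, B1->F, B2->T, B2->F, B3->T, B4->F; covered: B1=T, B1=F, B2=T, B2=F, B3=T, B4=F
#2 (g=8, q=-1) -> B1->T, B1->T, B1->F, B2->T, B2->F, B3->F, B4->F; covered: B1=T, B1=F, B2=T, B2=F, B3=F, B4=F
#3 (g=4, q=9) -> B1->T, B1->T, B1->F, B2->T, B2->F, B3->T, B4->T; covered: B1=T, B1=F, B2=T, B2=F, B3=T, B4=T
#4 (g=8, q=3) -> B1->T, B1->T, B1->F, B2->T, B2->F, B3->F, B4->F; covered: B1=T, B1=F, B2=T, B2=F, B3=F, B4=F
pool-wide coverage (8 outcomes): B1=T, B1=F, B2=T, B2=F, B3=T, B3=F, B4=T, B4=F
no size-1 subset reaches all 8 outcomes (best union: 6/8)
size 2: inputs {2, 3} cover all 8 outcomes, and no lexicographically smaller subset of this size does

Answer: 2, 3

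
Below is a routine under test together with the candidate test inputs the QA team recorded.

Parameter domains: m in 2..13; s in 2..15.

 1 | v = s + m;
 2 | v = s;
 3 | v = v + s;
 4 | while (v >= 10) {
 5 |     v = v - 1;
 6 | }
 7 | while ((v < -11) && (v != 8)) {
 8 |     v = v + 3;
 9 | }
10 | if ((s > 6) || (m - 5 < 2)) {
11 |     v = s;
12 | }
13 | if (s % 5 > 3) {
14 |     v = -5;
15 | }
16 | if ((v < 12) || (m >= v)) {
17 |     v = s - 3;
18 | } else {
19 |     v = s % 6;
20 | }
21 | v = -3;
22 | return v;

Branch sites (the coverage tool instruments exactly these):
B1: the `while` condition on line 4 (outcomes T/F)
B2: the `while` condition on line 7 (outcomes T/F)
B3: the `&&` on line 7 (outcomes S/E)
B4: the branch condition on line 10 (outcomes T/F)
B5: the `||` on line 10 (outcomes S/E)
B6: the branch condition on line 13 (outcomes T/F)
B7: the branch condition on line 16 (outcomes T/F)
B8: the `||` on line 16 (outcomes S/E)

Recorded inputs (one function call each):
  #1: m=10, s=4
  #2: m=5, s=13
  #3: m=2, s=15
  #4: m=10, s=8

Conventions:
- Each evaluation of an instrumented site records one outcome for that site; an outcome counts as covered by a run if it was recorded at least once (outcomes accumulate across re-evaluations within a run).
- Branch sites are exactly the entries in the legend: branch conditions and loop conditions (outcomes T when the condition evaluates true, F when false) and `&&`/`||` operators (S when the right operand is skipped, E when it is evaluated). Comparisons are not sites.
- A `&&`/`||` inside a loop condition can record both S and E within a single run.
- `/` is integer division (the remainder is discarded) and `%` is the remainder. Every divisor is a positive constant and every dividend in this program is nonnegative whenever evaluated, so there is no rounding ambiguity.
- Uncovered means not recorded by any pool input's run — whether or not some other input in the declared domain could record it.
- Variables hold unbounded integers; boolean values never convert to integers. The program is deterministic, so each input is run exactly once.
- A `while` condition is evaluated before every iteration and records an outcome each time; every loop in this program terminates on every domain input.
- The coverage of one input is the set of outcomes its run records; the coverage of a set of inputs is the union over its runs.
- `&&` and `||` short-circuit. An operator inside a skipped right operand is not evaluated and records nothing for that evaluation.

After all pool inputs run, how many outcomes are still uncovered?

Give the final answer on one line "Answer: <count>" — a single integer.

input #1, m=10, s=4: events B1->F, B3->S, B2->F, B5->E, B4->F, B6->T, B8->S, B7->T; outcomes B1=F, B2=F, B3=S, B4=F, B5=E, B6=T, B7=T, B8=S
input #2, m=5, s=13: events B1->T, B1->T, B1->T, B1->T, B1->T, B1->T, B1->T, B1->T, B1->T, B1->T, B1->T, B1->T, B1->T, B1->T, ...; outcomes B1=T, B1=F, B2=F, B3=S, B4=T, B5=S, B6=F, B7=F, B8=E
input #3, m=2, s=15: events B1->T, B1->T, B1->T, B1->T, B1->T, B1->T, B1->T, B1->T, B1->T, B1->T, B1->T, B1->T, B1->T, B1->T, ...; outcomes B1=T, B1=F, B2=F, B3=S, B4=T, B5=S, B6=F, B7=F, B8=E
input #4, m=10, s=8: events B1->T, B1->T, B1->T, B1->T, B1->T, B1->T, B1->T, B1->F, B3->S, B2->F, B5->S, B4->T, B6->F, B8->S, ...; outcomes B1=T, B1=F, B2=F, B3=S, B4=T, B5=S, B6=F, B7=T, B8=S
union over the pool: B1=T, B1=F, B2=F, B3=S, B4=T, B4=F, B5=S, B5=E, B6=T, B6=F, B7=T, B7=F, B8=S, B8=E
uncovered (2 of 16): B2=T, B3=E

Answer: 2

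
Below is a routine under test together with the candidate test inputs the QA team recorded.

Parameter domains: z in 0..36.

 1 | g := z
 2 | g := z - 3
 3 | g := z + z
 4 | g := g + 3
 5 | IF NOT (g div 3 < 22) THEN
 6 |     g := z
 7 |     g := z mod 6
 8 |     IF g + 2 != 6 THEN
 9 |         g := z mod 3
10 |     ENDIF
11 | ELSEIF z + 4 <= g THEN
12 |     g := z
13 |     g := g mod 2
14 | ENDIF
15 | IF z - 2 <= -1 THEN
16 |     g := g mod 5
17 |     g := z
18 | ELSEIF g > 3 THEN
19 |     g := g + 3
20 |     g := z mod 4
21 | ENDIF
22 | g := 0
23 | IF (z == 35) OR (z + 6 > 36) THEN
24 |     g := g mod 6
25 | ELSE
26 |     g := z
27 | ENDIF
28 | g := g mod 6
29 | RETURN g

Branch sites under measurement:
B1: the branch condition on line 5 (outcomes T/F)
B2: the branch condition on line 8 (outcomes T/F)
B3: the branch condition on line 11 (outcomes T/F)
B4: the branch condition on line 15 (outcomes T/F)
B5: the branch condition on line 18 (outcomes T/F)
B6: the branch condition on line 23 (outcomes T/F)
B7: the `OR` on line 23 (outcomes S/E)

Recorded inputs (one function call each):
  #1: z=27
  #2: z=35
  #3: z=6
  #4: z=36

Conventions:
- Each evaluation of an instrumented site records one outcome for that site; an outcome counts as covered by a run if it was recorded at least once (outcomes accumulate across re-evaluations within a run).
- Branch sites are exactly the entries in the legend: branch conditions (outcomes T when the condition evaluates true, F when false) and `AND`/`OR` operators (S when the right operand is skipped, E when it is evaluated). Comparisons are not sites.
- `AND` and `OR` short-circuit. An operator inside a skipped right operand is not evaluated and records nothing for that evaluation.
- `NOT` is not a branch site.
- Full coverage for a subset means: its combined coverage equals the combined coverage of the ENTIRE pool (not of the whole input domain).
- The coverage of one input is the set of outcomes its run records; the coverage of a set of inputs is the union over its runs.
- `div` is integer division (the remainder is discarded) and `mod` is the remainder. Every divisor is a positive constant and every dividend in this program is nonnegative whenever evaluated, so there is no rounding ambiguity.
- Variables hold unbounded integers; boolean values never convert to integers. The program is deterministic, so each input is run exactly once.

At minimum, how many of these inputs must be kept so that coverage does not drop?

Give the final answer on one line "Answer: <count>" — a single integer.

input #1 (z=27): events B1->F, B3->T, B4->F, B5->F, B7->E, B6->F; covers B1=F, B3=T, B4=F, B5=F, B6=F, B7=E
input #2 (z=35): events B1->T, B2->T, B4->F, B5->F, B7->S, B6->T; covers B1=T, B2=T, B4=F, B5=F, B6=T, B7=S
input #3 (z=6): events B1->F, B3->T, B4->F, B5->F, B7->E, B6->F; covers B1=F, B3=T, B4=F, B5=F, B6=F, B7=E
input #4 (z=36): events B1->T, B2->T, B4->F, B5->F, B7->E, B6->T; covers B1=T, B2=T, B4=F, B5=F, B6=T, B7=E
the full pool covers 10 outcomes: B1=T, B1=F, B2=T, B3=T, B4=F, B5=F, B6=T, B6=F, B7=S, B7=E
every size-1 subset falls short of the 10 outcomes (best: 6/10)
size 2: inputs {1, 2} cover all 10 outcomes, and no lexicographically smaller subset of this size does

Answer: 2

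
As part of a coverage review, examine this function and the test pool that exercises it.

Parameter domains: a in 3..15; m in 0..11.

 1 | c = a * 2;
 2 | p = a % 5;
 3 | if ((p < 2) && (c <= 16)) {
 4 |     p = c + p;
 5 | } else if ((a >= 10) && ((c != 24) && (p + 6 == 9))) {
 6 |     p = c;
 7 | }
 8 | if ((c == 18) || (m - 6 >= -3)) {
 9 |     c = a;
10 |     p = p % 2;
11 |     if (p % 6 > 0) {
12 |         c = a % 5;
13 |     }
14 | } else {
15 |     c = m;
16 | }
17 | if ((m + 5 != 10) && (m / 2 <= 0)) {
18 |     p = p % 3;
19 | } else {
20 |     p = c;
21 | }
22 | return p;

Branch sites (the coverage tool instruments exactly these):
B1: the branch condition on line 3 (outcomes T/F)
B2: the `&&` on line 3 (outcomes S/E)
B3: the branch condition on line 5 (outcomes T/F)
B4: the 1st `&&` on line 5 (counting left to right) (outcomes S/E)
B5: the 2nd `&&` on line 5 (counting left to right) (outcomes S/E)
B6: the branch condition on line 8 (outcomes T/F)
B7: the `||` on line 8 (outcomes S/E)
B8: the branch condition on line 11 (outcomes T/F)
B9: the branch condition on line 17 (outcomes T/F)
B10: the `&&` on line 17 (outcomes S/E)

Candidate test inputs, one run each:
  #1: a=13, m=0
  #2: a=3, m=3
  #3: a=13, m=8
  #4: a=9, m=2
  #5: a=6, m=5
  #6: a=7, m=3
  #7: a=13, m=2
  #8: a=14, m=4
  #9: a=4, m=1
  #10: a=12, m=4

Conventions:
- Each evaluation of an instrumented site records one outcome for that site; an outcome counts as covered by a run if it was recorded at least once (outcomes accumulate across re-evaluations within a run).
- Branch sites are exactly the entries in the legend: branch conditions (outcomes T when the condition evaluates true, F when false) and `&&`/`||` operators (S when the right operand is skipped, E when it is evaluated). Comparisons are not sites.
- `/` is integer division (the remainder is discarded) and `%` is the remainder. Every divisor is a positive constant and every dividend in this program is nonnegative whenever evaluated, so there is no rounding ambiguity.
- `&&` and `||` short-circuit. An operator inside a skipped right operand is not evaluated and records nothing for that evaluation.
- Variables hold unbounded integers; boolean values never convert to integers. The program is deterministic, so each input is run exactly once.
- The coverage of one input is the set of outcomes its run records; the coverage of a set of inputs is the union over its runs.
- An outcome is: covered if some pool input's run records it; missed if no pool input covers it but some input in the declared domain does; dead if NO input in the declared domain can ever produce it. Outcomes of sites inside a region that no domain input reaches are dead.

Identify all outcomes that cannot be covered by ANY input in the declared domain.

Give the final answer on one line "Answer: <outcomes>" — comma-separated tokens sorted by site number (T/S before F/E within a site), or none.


checking every outcome against all 156 domain inputs:
  reachable outcomes have witnesses, e.g. B1=T (e.g. a=5, m=0), B1=F (e.g. a=3, m=0), B2=S (e.g. a=3, m=0), B2=E (e.g. a=5, m=0)
Answer: none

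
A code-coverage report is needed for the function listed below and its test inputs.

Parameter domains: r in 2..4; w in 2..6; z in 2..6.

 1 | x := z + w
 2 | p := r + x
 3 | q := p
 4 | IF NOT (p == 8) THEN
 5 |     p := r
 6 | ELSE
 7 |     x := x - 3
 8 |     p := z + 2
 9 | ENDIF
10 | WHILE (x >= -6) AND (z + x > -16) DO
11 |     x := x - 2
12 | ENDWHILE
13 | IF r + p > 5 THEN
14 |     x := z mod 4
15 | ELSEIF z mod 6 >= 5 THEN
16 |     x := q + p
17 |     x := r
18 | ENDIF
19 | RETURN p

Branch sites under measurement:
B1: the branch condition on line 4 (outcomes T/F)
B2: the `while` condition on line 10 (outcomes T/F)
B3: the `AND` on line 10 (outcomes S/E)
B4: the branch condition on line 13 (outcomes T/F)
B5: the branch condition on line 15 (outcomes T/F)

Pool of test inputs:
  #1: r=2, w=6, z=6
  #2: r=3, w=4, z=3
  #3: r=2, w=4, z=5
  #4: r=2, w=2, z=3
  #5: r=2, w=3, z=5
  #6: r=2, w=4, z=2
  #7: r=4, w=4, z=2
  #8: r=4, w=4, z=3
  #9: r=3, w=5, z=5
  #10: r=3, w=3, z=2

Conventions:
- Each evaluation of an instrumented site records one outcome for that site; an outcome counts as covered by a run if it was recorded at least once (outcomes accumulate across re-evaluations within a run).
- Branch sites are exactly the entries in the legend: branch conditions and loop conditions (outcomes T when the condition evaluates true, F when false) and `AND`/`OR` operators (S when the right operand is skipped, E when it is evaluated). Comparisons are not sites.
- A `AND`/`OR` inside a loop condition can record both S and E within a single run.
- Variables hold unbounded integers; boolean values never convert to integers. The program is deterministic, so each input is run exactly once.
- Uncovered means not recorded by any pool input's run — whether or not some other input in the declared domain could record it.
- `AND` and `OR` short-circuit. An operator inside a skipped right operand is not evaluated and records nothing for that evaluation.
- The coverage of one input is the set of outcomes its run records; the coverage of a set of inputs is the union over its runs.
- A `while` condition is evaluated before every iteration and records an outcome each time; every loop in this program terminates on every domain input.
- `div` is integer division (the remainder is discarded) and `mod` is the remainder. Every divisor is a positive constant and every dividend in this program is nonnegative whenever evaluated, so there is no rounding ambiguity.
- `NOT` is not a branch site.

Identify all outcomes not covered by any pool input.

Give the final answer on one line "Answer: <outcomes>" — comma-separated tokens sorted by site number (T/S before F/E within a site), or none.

run #1 (r=2, w=6, z=6) runs B1->T, B3->E, B2->T, B3->E, B2->T, B3->E, B2->T, B3->E, B2->T, B3->E, B2->T, B3->E, B2->T, B3->E, ...; records B1=T, B2=T, B2=F, B3=S, B3=E, B4=F, B5=F
run #2 (r=3, w=4, z=3) runs B1->T, B3->E, B2->T, B3->E, B2->T, B3->E, B2->T, B3->E, B2->T, B3->E, B2->T, B3->E, B2->T, B3->E, ...; records B1=T, B2=T, B2=F, B3=S, B3=E, B4=T
run #3 (r=2, w=4, z=5) runs B1->T, B3->E, B2->T, B3->E, B2->T, B3->E, B2->T, B3->E, B2->T, B3->E, B2->T, B3->E, B2->T, B3->E, ...; records B1=T, B2=T, B2=F, B3=S, B3=E, B4=F, B5=T
run #4 (r=2, w=2, z=3) runs B1->T, B3->E, B2->T, B3->E, B2->T, B3->E, B2->T, B3->E, B2->T, B3->E, B2->T, B3->E, B2->T, B3->S, ...; records B1=T, B2=T, B2=F, B3=S, B3=E, B4=F, B5=F
run #5 (r=2, w=3, z=5) runs B1->T, B3->E, B2->T, B3->E, B2->T, B3->E, B2->T, B3->E, B2->T, B3->E, B2->T, B3->E, B2->T, B3->E, ...; records B1=T, B2=T, B2=F, B3=S, B3=E, B4=F, B5=T
run #6 (r=2, w=4, z=2) runs B1->F, B3->E, B2->T, B3->E, B2->T, B3->E, B2->T, B3->E, B2->T, B3->E, B2->T, B3->S, B2->F, B4->T; records B1=F, B2=T, B2=F, B3=S, B3=E, B4=T
run #7 (r=4, w=4, z=2) runs B1->T, B3->E, B2->T, B3->E, B2->T, B3->E, B2->T, B3->E, B2->T, B3->E, B2->T, B3->E, B2->T, B3->E, ...; records B1=T, B2=T, B2=F, B3=S, B3=E, B4=T
run #8 (r=4, w=4, z=3) runs B1->T, B3->E, B2->T, B3->E, B2->T, B3->E, B2->T, B3->E, B2->T, B3->E, B2->T, B3->E, B2->T, B3->E, ...; records B1=T, B2=T, B2=F, B3=S, B3=E, B4=T
run #9 (r=3, w=5, z=5) runs B1->T, B3->E, B2->T, B3->E, B2->T, B3->E, B2->T, B3->E, B2->T, B3->E, B2->T, B3->E, B2->T, B3->E, ...; records B1=T, B2=T, B2=F, B3=S, B3=E, B4=T
run #10 (r=3, w=3, z=2) runs B1->F, B3->E, B2->T, B3->E, B2->T, B3->E, B2->T, B3->E, B2->T, B3->E, B2->T, B3->S, B2->F, B4->T; records B1=F, B2=T, B2=F, B3=S, B3=E, B4=T
union over the pool: B1=T, B1=F, B2=T, B2=F, B3=S, B3=E, B4=T, B4=F, B5=T, B5=F
uncovered (0 of 10): none

Answer: none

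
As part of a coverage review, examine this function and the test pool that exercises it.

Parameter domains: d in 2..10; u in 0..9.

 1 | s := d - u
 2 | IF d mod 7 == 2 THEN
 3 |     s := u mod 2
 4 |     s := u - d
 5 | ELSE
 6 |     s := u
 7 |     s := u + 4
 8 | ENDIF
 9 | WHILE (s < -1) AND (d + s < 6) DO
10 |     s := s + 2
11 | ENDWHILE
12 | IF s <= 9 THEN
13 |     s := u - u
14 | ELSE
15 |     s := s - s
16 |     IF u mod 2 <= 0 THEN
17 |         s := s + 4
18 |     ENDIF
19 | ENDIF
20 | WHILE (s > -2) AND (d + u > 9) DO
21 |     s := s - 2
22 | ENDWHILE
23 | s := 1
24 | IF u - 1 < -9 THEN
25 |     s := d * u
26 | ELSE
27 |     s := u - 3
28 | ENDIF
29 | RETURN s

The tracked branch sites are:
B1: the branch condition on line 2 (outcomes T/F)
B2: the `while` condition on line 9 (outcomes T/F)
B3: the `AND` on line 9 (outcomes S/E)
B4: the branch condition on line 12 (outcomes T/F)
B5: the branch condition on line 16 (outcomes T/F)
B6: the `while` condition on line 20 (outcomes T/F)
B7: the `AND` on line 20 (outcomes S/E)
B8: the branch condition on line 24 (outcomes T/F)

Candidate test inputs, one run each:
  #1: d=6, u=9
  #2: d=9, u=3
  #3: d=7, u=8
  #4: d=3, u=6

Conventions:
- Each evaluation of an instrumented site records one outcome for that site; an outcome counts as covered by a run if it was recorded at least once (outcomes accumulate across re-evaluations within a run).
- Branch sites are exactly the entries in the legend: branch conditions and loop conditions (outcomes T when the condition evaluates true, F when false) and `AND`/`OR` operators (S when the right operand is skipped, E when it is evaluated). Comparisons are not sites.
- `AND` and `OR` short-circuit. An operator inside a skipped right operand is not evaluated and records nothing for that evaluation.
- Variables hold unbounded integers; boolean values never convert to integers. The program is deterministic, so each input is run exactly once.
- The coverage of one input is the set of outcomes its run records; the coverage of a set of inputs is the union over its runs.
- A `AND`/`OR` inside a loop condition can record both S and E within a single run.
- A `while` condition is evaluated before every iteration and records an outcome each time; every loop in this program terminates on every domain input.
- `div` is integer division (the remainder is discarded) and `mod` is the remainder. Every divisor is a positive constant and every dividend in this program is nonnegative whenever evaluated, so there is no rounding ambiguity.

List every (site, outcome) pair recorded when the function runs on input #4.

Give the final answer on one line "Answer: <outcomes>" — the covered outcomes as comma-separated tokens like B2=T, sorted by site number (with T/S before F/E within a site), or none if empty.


Simulating input #4 (d=3, u=6) step by step:
  B1->F, B3->S, B2->F, B4->F, B5->T, B7->E, B6->F, B8->F
deduplicating events, the covered set is: B1=F, B2=F, B3=S, B4=F, B5=T, B6=F, B7=E, B8=F
Answer: B1=F, B2=F, B3=S, B4=F, B5=T, B6=F, B7=E, B8=F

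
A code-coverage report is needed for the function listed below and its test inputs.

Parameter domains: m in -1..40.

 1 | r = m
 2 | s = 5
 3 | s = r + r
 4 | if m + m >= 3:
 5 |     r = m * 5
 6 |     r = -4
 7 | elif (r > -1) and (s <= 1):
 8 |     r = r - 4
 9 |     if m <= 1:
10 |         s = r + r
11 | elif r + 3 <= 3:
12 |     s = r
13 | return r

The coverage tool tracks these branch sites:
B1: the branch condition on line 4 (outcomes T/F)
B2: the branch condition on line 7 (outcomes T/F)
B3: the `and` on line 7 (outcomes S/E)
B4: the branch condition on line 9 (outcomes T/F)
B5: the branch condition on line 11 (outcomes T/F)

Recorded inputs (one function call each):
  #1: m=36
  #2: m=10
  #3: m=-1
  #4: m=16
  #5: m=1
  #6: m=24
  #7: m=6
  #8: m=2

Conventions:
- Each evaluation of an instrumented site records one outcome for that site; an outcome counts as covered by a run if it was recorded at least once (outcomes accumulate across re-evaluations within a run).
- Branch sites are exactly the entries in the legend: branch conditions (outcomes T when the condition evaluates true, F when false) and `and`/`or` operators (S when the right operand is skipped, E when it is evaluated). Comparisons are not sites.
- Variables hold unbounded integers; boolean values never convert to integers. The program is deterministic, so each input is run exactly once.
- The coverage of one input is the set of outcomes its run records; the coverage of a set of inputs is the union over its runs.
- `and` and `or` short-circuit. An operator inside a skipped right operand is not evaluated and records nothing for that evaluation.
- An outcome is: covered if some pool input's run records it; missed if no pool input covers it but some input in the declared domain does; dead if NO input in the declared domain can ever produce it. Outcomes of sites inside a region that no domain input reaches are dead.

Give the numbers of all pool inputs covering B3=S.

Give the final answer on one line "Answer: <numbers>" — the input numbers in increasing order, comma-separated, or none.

input #1 (m=36): never hits B3=S
input #2 (m=10): never hits B3=S
input #3 (m=-1): hits B3=S
input #4 (m=16): never hits B3=S
input #5 (m=1): never hits B3=S
input #6 (m=24): never hits B3=S
input #7 (m=6): never hits B3=S
input #8 (m=2): never hits B3=S

Answer: 3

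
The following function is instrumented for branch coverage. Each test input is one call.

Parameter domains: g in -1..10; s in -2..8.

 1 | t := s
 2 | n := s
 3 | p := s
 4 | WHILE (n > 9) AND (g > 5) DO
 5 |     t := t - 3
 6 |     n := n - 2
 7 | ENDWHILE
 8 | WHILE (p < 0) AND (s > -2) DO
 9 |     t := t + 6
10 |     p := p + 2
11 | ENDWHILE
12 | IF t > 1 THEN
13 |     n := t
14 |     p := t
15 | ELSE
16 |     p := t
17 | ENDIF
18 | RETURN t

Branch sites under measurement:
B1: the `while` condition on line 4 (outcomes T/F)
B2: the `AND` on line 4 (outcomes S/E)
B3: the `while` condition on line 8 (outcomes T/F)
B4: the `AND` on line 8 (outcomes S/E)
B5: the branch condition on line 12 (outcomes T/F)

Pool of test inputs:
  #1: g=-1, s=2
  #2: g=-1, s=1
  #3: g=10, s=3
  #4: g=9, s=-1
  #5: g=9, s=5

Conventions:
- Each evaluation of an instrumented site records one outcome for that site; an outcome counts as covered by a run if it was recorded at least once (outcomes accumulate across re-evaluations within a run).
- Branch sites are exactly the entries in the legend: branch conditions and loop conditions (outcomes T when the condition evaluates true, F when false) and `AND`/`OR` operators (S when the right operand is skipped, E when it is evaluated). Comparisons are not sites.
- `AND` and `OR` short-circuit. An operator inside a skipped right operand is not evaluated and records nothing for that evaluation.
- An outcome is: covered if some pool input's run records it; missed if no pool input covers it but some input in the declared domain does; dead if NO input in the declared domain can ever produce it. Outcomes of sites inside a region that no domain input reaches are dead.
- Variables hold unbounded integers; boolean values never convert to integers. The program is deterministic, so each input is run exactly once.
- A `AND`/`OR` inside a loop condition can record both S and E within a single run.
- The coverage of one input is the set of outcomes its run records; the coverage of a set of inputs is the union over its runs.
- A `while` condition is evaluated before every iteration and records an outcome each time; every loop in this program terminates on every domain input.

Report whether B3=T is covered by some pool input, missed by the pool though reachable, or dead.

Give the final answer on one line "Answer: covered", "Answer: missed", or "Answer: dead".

B3=T is recorded by pool input(s) 4 -> covered

Answer: covered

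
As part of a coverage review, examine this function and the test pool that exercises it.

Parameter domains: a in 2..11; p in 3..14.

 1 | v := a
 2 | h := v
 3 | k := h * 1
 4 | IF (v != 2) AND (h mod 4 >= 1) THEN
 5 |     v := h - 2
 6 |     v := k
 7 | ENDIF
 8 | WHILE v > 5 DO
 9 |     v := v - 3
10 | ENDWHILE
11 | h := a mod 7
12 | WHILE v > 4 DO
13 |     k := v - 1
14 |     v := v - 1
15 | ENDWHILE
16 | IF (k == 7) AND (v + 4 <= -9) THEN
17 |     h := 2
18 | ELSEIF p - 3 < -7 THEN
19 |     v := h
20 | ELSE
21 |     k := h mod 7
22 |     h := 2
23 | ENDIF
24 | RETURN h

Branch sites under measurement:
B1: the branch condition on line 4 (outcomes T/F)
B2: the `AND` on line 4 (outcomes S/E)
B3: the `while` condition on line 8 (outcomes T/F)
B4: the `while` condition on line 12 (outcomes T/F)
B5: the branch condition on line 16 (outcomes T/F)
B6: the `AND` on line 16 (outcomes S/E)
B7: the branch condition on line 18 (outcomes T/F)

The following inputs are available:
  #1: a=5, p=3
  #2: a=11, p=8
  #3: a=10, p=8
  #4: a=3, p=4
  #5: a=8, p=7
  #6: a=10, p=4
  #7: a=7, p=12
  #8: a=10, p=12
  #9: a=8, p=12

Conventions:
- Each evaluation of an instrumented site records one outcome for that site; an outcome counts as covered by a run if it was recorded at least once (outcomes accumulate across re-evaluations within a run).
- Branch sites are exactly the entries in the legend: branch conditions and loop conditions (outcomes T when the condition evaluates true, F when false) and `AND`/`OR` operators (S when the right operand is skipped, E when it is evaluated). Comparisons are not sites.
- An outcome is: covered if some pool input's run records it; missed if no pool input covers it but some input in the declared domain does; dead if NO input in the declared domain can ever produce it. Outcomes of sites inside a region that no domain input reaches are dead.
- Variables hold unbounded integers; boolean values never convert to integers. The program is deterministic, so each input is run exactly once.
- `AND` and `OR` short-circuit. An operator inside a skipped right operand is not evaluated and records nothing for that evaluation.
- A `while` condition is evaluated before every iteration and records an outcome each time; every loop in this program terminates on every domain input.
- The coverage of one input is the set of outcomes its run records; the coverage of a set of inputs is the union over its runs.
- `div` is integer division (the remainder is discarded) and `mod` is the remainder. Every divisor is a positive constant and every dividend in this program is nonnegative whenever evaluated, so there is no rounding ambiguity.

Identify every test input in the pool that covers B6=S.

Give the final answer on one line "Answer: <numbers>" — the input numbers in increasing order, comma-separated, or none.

input #1 (a=5, p=3): covers B6=S
input #2 (a=11, p=8): covers B6=S
input #3 (a=10, p=8): covers B6=S
input #4 (a=3, p=4): covers B6=S
input #5 (a=8, p=7): covers B6=S
input #6 (a=10, p=4): covers B6=S
input #7 (a=7, p=12): misses B6=S
input #8 (a=10, p=12): covers B6=S
input #9 (a=8, p=12): covers B6=S

Answer: 1, 2, 3, 4, 5, 6, 8, 9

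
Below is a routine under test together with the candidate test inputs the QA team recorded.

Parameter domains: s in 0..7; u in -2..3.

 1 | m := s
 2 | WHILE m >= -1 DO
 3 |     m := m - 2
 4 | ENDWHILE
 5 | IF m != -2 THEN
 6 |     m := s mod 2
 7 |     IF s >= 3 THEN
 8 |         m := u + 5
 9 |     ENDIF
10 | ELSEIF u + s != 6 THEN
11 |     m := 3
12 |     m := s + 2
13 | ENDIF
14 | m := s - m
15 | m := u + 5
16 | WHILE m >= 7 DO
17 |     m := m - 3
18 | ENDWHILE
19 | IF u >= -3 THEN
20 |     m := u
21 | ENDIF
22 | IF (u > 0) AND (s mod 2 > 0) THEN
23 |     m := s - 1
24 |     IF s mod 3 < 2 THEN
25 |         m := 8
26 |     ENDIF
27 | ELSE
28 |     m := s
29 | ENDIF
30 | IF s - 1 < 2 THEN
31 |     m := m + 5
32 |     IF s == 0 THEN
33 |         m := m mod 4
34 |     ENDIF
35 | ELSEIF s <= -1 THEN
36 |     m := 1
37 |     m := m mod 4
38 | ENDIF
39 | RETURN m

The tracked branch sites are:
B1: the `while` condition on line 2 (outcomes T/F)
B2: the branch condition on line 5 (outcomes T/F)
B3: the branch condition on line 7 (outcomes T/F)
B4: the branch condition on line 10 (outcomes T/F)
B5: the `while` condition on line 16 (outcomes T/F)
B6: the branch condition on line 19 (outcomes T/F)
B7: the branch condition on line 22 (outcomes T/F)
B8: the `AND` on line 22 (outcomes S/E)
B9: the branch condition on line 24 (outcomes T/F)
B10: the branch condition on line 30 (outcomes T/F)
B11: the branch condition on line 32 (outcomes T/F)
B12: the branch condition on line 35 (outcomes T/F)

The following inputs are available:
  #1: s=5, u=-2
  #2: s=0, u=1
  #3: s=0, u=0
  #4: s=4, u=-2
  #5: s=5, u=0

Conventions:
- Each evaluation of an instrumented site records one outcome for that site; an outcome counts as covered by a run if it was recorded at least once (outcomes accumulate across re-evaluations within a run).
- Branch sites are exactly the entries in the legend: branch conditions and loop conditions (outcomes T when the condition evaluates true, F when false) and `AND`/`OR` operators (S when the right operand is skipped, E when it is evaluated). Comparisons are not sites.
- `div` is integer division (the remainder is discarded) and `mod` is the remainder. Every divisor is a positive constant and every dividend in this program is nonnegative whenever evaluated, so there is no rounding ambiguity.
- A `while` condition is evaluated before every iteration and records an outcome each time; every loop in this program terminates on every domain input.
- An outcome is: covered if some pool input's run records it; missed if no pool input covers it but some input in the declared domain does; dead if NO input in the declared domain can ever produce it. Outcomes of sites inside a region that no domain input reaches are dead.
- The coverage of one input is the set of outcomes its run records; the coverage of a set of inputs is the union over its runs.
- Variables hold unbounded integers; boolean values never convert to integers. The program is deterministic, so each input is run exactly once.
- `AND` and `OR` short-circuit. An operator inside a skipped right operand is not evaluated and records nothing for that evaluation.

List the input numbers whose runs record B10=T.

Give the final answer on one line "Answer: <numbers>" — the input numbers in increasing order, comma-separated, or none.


input #1 (s=5, u=-2): never hits B10=T
input #2 (s=0, u=1): hits B10=T
input #3 (s=0, u=0): hits B10=T
input #4 (s=4, u=-2): never hits B10=T
input #5 (s=5, u=0): never hits B10=T
Answer: 2, 3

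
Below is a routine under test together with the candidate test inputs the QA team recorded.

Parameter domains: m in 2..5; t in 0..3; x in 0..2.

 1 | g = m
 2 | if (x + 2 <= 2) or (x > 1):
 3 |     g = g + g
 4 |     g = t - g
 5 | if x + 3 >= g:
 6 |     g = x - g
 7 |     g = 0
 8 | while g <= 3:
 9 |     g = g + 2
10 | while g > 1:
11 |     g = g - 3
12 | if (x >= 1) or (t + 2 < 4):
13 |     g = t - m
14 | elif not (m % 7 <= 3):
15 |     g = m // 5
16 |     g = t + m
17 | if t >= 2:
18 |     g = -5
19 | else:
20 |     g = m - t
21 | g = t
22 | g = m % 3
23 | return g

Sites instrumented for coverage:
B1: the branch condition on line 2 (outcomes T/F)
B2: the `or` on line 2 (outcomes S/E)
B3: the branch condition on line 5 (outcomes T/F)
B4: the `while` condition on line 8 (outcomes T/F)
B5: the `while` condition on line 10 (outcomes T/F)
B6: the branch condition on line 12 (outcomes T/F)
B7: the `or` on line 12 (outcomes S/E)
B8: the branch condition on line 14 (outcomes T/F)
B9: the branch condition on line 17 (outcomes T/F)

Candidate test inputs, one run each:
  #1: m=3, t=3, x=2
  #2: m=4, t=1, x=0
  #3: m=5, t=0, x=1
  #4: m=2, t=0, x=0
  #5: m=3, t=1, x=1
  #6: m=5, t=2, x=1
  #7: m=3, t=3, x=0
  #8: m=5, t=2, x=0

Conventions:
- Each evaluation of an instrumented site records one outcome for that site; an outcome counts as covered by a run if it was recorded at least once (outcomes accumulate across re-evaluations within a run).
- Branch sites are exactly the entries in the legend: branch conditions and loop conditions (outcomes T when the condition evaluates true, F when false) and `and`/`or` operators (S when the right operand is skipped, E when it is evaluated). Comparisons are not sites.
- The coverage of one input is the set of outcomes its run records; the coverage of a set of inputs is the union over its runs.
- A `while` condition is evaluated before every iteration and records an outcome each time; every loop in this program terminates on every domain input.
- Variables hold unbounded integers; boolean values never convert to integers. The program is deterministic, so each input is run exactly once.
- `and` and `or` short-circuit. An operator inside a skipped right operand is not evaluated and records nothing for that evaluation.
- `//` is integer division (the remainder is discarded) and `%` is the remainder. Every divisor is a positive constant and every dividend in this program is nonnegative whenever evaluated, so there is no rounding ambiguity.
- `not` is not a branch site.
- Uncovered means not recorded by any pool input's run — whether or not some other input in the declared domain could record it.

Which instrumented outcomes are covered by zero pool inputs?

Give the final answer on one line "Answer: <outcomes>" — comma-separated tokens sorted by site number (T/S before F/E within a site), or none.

run #1 (m=3, t=3, x=2) runs B2->E, B1->T, B3->T, B4->T, B4->T, B4->F, B5->T, B5->F, B7->S, B6->T, B9->T; records B1=T, B2=E, B3=T, B4=T, B4=F, B5=T, B5=F, B6=T, B7=S, B9=T
run #2 (m=4, t=1, x=0) runs B2->S, B1->T, B3->T, B4->T, B4->T, B4->F, B5->T, B5->F, B7->E, B6->T, B9->F; records B1=T, B2=S, B3=T, B4=T, B4=F, B5=T, B5=F, B6=T, B7=E, B9=F
run #3 (m=5, t=0, x=1) runs B2->E, B1->F, B3->F, B4->F, B5->T, B5->T, B5->F, B7->S, B6->T, B9->F; records B1=F, B2=E, B3=F, B4=F, B5=T, B5=F, B6=T, B7=S, B9=F
run #4 (m=2, t=0, x=0) runs B2->S, B1->T, B3->T, B4->T, B4->T, B4->F, B5->T, B5->F, B7->E, B6->T, B9->F; records B1=T, B2=S, B3=T, B4=T, B4=F, B5=T, B5=F, B6=T, B7=E, B9=F
run #5 (m=3, t=1, x=1) runs B2->E, B1->F, B3->T, B4->T, B4->T, B4->F, B5->T, B5->F, B7->S, B6->T, B9->F; records B1=F, B2=E, B3=T, B4=T, B4=F, B5=T, B5=F, B6=T, B7=S, B9=F
run #6 (m=5, t=2, x=1) runs B2->E, B1->F, B3->F, B4->F, B5->T, B5->T, B5->F, B7->S, B6->T, B9->T; records B1=F, B2=E, B3=F, B4=F, B5=T, B5=F, B6=T, B7=S, B9=T
run #7 (m=3, t=3, x=0) runs B2->S, B1->T, B3->T, B4->T, B4->T, B4->F, B5->T, B5->F, B7->E, B6->F, B8->F, B9->T; records B1=T, B2=S, B3=T, B4=T, B4=F, B5=T, B5=F, B6=F, B7=E, B8=F, B9=T
run #8 (m=5, t=2, x=0) runs B2->S, B1->T, B3->T, B4->T, B4->T, B4->F, B5->T, B5->F, B7->E, B6->F, B8->T, B9->T; records B1=T, B2=S, B3=T, B4=T, B4=F, B5=T, B5=F, B6=F, B7=E, B8=T, B9=T
union over the pool: B1=T, B1=F, B2=S, B2=E, B3=T, B3=F, B4=T, B4=F, B5=T, B5=F, B6=T, B6=F, B7=S, B7=E, B8=T, B8=F, B9=T, B9=F
uncovered (0 of 18): none

Answer: none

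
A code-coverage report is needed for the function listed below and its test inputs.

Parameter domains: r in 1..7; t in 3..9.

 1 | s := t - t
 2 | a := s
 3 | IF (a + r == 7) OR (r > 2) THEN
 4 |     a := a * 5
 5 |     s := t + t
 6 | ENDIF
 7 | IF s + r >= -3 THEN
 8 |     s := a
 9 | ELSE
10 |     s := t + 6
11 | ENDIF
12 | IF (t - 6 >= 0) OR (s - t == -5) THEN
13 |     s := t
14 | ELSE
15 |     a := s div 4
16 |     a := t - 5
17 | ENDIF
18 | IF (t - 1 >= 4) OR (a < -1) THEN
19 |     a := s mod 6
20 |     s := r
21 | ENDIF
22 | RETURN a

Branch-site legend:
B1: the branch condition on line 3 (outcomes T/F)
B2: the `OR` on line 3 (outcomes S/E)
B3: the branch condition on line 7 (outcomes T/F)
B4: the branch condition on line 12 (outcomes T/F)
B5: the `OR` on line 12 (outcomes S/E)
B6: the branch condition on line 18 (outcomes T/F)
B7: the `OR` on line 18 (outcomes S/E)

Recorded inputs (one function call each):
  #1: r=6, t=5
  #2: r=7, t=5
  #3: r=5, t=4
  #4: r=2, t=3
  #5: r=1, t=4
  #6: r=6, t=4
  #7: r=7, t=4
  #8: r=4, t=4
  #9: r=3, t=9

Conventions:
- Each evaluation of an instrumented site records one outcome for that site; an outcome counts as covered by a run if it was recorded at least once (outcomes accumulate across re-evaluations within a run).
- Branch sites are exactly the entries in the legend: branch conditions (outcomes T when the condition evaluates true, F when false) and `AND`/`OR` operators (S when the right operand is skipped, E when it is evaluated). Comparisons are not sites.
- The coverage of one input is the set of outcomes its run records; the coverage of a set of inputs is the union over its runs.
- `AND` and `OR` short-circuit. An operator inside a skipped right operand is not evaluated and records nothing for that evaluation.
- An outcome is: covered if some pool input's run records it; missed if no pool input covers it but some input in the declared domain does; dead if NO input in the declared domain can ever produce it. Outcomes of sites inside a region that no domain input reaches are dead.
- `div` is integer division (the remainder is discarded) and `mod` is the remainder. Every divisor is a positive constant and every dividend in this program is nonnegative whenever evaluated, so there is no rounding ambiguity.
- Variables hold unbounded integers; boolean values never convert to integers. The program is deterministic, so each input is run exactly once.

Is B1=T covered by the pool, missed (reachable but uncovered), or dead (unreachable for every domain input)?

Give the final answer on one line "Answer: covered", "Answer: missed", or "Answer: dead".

B1=T is recorded by pool input(s) 1, 2, 3, 6, 7, 8, 9 -> covered

Answer: covered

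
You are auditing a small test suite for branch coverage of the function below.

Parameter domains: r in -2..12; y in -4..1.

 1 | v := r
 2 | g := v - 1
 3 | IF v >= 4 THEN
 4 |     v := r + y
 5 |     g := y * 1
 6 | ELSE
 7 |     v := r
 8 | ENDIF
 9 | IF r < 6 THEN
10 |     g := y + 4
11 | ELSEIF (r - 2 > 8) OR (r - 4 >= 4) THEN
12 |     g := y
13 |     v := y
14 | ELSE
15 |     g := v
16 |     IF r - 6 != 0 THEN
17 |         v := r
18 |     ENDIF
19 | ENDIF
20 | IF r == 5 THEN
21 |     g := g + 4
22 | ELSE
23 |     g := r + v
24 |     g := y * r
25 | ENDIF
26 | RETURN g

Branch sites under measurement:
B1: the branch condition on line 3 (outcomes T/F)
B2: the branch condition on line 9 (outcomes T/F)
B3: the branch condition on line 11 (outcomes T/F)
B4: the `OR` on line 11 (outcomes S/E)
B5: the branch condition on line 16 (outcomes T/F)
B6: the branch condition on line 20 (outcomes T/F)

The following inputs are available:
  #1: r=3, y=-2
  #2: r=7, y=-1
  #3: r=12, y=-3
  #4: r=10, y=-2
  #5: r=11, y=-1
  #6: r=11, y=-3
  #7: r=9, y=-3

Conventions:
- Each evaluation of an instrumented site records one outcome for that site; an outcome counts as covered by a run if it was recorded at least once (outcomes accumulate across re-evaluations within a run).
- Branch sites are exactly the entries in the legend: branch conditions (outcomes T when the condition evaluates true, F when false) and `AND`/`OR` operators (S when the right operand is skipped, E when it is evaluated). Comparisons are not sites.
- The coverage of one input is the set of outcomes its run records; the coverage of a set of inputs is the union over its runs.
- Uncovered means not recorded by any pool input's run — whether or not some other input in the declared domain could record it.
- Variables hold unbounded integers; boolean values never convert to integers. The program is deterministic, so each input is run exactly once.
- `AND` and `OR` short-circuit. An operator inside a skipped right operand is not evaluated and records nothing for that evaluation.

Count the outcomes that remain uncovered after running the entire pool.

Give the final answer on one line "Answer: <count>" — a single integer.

input #1 (r=3, y=-2): events B1->F, B2->T, B6->F; covers B1=F, B2=T, B6=F
input #2 (r=7, y=-1): events B1->T, B2->F, B4->E, B3->F, B5->T, B6->F; covers B1=T, B2=F, B3=F, B4=E, B5=T, B6=F
input #3 (r=12, y=-3): events B1->T, B2->F, B4->S, B3->T, B6->F; covers B1=T, B2=F, B3=T, B4=S, B6=F
input #4 (r=10, y=-2): events B1->T, B2->F, B4->E, B3->T, B6->F; covers B1=T, B2=F, B3=T, B4=E, B6=F
input #5 (r=11, y=-1): events B1->T, B2->F, B4->S, B3->T, B6->F; covers B1=T, B2=F, B3=T, B4=S, B6=F
input #6 (r=11, y=-3): events B1->T, B2->F, B4->S, B3->T, B6->F; covers B1=T, B2=F, B3=T, B4=S, B6=F
input #7 (r=9, y=-3): events B1->T, B2->F, B4->E, B3->T, B6->F; covers B1=T, B2=F, B3=T, B4=E, B6=F
union over the pool: B1=T, B1=F, B2=T, B2=F, B3=T, B3=F, B4=S, B4=E, B5=T, B6=F
uncovered (2 of 12): B5=F, B6=T

Answer: 2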